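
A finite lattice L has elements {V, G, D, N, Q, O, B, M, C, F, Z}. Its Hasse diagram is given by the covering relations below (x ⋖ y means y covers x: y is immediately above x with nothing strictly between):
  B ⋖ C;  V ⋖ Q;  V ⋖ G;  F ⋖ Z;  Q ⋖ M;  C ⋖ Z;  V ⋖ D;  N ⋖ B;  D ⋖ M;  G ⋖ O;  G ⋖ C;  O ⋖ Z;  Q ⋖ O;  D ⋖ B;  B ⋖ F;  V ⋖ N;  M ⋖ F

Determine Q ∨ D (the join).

Common upper bounds of {Q, D}: F, M, Z.
The least among these is M.

M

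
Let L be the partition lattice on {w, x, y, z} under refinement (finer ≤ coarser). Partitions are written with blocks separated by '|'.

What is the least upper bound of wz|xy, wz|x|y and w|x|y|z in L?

The join of wz|xy, wz|x|y, w|x|y|z merges any blocks that overlap across the partitions, giving wz|xy.

wz|xy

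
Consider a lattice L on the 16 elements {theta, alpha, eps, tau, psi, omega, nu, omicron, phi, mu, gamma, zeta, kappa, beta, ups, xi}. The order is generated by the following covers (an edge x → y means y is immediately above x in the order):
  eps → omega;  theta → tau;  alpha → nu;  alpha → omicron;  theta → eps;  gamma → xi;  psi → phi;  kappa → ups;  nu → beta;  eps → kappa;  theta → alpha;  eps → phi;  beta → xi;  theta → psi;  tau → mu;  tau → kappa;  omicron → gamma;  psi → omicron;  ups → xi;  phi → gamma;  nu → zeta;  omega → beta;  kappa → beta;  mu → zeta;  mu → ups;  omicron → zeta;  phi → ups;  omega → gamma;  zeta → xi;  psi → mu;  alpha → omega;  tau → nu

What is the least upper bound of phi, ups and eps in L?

ups

Common upper bounds of {phi, ups, eps}: ups, xi.
The least among these is ups.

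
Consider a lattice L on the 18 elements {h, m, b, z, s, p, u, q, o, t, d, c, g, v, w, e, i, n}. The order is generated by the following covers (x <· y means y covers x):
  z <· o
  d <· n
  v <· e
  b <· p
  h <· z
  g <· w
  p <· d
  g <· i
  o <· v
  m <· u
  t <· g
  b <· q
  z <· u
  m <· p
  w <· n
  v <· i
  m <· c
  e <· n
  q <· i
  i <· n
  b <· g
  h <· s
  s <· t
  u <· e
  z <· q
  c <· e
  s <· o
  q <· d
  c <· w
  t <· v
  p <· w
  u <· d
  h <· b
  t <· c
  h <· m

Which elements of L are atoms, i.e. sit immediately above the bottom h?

The atoms are exactly the elements that cover h: b, m, s, z.

b, m, s, z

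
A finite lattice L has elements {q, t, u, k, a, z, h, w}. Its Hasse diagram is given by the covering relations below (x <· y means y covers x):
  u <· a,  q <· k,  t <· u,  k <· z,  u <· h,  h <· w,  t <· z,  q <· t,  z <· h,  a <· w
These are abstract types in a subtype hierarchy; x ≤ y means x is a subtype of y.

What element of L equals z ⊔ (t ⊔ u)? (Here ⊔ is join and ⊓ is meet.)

h

t ∨ u = u
z ∨ u = h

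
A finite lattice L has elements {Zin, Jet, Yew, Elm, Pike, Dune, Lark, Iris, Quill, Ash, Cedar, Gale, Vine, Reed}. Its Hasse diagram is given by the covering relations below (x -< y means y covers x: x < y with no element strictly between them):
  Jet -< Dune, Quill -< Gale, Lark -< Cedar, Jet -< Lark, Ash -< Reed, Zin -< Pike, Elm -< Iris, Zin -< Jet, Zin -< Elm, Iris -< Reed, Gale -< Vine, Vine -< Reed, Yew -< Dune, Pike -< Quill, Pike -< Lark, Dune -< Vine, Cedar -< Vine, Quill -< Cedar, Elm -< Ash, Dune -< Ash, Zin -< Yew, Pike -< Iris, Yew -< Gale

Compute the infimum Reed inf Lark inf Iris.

Common lower bounds of {Reed, Lark, Iris}: Pike, Zin.
The greatest among these is Pike.

Pike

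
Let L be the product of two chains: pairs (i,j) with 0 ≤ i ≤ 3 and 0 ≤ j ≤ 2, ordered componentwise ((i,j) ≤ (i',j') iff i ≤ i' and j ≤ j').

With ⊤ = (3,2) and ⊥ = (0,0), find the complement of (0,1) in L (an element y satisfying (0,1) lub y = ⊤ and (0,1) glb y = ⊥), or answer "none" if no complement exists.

For every candidate y, either (0,1) ∨ y ≠ (3,2) or (0,1) ∧ y ≠ (0,0); no complement exists.

none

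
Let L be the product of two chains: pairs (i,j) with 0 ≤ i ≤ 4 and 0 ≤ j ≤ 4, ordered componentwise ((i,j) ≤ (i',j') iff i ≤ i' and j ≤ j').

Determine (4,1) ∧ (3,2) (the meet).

In a product of chains, the meet is componentwise min, giving (3,1).

(3,1)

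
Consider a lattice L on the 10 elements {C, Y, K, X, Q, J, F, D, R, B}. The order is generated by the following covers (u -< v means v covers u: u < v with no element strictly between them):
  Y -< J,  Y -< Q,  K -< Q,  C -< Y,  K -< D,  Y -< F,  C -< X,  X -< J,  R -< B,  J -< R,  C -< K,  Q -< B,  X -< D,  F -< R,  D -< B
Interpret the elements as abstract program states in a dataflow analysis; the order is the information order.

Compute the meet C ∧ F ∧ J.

C

Common lower bounds of {C, F, J}: C.
The greatest among these is C.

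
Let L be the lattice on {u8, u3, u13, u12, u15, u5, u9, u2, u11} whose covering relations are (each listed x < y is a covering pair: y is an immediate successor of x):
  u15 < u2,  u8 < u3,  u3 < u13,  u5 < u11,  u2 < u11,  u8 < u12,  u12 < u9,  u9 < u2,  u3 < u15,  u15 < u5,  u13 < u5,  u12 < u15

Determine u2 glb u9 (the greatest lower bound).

Common lower bounds of {u2, u9}: u12, u8, u9.
The greatest among these is u9.

u9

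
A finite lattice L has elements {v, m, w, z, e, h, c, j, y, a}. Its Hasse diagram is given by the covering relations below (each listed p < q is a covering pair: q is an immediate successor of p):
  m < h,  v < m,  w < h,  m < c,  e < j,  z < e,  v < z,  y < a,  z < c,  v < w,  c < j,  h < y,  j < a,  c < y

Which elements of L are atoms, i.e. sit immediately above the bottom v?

The atoms are exactly the elements that cover v: m, w, z.

m, w, z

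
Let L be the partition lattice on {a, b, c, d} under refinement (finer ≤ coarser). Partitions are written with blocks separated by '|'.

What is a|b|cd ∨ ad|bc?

The join of a|b|cd and ad|bc merges any blocks that overlap across the partitions, giving abcd.

abcd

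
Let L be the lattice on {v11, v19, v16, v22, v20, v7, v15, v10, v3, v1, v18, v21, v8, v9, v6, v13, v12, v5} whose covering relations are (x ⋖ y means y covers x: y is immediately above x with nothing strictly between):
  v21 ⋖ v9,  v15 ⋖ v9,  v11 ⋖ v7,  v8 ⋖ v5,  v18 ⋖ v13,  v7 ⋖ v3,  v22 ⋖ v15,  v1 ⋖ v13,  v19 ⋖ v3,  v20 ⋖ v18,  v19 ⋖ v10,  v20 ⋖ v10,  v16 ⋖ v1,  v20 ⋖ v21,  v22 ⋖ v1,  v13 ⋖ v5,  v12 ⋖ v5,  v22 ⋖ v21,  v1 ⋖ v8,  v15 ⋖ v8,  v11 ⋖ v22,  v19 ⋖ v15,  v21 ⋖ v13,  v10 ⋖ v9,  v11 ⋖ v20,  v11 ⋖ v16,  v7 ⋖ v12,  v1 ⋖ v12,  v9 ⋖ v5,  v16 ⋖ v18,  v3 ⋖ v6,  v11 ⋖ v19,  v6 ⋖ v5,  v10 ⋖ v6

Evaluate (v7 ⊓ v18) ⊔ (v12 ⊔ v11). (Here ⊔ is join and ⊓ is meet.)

v7 ∧ v18 = v11
v12 ∨ v11 = v12
v11 ∨ v12 = v12

v12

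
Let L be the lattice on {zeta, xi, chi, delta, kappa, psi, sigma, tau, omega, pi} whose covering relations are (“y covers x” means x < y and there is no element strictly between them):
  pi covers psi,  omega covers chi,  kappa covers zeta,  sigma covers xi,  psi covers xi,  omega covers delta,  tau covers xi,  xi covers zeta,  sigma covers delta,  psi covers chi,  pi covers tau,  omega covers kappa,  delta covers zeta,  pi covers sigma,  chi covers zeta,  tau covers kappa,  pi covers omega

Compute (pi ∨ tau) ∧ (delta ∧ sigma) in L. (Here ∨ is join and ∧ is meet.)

pi ∨ tau = pi
delta ∧ sigma = delta
pi ∧ delta = delta

delta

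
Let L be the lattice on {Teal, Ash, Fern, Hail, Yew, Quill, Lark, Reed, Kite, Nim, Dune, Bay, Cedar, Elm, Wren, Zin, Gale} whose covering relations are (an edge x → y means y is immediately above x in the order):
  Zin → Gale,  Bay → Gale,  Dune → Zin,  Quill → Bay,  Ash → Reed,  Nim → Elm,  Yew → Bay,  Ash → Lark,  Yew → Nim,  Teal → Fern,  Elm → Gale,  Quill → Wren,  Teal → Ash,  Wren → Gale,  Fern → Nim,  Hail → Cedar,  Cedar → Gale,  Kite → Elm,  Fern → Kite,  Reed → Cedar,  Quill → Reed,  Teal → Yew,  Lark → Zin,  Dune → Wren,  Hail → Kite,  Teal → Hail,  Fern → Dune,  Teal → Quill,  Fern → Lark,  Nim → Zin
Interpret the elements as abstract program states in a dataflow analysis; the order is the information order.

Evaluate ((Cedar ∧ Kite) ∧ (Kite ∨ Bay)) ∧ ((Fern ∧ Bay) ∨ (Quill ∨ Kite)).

Cedar ∧ Kite = Hail
Kite ∨ Bay = Gale
Hail ∧ Gale = Hail
Fern ∧ Bay = Teal
Quill ∨ Kite = Gale
Teal ∨ Gale = Gale
Hail ∧ Gale = Hail

Hail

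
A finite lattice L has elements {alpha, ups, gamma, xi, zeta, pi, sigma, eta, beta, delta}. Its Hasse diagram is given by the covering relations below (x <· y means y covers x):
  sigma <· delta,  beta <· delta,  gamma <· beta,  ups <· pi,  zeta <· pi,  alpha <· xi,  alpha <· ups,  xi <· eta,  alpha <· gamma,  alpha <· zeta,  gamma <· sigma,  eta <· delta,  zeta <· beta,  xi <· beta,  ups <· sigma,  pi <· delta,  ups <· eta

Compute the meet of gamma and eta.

alpha

Common lower bounds of {gamma, eta}: alpha.
The greatest among these is alpha.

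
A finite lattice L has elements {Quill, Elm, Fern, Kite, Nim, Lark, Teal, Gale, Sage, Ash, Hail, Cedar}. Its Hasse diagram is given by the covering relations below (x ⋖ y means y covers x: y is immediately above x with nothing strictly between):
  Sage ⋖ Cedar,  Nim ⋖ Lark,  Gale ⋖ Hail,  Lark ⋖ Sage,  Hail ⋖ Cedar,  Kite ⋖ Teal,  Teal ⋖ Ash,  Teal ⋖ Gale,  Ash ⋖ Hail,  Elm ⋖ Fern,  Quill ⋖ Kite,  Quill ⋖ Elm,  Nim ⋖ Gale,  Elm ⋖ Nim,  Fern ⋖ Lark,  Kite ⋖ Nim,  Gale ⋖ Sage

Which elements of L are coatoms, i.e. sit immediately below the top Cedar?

Hail, Sage

The coatoms are exactly the elements covered by Cedar: Hail, Sage.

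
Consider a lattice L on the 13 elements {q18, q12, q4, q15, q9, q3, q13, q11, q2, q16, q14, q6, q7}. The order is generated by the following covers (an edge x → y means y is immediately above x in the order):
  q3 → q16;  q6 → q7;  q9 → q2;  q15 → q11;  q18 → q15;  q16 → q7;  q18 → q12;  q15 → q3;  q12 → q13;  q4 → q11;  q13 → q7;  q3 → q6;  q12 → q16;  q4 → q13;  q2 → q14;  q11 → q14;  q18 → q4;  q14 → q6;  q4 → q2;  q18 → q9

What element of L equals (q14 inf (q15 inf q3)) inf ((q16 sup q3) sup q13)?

q15 ∧ q3 = q15
q14 ∧ q15 = q15
q16 ∨ q3 = q16
q16 ∨ q13 = q7
q15 ∧ q7 = q15

q15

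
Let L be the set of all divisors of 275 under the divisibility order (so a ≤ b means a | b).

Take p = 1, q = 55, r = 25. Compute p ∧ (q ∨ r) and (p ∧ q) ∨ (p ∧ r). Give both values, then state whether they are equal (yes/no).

1; 1; yes

q ∨ r = 275, so p ∧ (q ∨ r) = 1 ∧ 275 = 1.
p ∧ q = 1 and p ∧ r = 1, so (p ∧ q) ∨ (p ∧ r) = 1 ∨ 1 = 1.
Equal: yes.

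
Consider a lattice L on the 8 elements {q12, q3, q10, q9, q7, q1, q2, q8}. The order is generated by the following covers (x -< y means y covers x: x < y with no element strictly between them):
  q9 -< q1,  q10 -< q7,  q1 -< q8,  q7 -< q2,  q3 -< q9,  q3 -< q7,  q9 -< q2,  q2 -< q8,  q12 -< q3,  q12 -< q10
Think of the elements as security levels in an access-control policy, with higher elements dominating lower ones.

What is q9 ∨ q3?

Common upper bounds of {q9, q3}: q1, q2, q8, q9.
The least among these is q9.

q9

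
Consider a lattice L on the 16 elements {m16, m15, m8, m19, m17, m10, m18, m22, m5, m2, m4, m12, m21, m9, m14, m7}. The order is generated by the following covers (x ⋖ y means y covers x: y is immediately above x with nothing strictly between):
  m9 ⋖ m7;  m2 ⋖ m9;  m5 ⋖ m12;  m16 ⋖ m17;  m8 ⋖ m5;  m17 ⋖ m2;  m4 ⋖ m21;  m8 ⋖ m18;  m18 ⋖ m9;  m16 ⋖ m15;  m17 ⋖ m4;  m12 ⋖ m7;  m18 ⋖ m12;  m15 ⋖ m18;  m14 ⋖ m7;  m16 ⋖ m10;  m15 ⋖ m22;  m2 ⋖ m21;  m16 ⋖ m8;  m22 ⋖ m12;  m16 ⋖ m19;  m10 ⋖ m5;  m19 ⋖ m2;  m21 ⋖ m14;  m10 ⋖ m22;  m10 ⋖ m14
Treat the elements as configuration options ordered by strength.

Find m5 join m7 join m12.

m7

Common upper bounds of {m5, m7, m12}: m7.
The least among these is m7.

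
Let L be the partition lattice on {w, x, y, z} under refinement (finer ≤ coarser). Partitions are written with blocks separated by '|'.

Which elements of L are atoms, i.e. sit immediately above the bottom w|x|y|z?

The atoms are exactly the elements that cover w|x|y|z: wx|y|z, wy|x|z, wz|x|y, w|xy|z, w|xz|y, w|x|yz.

wx|y|z, wy|x|z, wz|x|y, w|xy|z, w|xz|y, w|x|yz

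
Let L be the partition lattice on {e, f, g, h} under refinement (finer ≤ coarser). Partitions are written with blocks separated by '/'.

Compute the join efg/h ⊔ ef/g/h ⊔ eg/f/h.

efg/h

Common upper bounds of {efg/h, ef/g/h, eg/f/h}: efg/h, efgh.
The least among these is efg/h.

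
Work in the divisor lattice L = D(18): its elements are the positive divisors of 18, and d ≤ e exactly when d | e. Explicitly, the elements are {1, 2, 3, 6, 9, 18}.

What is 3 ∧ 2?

In the divisibility order, the meet is the greatest common divisor: gcd(3, 2) = 1.

1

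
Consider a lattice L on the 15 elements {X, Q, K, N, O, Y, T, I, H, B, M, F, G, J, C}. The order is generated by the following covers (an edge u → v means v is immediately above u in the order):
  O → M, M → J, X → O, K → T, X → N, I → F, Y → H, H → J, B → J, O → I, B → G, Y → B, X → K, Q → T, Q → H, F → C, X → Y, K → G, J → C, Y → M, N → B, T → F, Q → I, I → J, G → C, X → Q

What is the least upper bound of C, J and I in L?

C

Common upper bounds of {C, J, I}: C.
The least among these is C.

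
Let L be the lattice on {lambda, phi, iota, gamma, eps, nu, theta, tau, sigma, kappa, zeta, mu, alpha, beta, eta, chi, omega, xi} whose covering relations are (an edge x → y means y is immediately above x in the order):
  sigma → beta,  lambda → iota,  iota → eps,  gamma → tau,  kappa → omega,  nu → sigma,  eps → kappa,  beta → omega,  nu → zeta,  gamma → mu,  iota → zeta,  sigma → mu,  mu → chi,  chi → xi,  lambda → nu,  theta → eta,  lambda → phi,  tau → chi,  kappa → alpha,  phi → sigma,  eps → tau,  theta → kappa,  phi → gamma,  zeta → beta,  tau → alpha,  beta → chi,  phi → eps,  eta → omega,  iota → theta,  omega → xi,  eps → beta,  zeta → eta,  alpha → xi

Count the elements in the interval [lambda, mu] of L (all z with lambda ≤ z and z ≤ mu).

6

The interval [lambda, mu] = {gamma, lambda, mu, nu, phi, sigma}, which has 6 elements.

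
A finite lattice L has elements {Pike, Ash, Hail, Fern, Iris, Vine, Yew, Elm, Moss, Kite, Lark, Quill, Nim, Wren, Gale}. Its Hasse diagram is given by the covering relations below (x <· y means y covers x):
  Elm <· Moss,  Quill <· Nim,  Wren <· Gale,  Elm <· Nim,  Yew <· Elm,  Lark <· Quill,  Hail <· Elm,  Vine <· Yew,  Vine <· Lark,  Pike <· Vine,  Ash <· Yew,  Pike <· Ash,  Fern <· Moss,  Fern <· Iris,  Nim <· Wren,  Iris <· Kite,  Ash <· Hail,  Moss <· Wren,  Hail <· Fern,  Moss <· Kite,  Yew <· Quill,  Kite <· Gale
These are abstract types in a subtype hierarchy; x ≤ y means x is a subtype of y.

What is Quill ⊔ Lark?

Quill

Common upper bounds of {Quill, Lark}: Gale, Nim, Quill, Wren.
The least among these is Quill.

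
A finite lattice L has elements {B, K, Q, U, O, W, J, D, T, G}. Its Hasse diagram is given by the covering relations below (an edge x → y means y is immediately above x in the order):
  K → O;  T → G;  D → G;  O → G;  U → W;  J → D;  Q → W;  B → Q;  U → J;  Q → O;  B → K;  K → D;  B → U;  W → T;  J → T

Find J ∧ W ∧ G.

Common lower bounds of {J, W, G}: B, U.
The greatest among these is U.

U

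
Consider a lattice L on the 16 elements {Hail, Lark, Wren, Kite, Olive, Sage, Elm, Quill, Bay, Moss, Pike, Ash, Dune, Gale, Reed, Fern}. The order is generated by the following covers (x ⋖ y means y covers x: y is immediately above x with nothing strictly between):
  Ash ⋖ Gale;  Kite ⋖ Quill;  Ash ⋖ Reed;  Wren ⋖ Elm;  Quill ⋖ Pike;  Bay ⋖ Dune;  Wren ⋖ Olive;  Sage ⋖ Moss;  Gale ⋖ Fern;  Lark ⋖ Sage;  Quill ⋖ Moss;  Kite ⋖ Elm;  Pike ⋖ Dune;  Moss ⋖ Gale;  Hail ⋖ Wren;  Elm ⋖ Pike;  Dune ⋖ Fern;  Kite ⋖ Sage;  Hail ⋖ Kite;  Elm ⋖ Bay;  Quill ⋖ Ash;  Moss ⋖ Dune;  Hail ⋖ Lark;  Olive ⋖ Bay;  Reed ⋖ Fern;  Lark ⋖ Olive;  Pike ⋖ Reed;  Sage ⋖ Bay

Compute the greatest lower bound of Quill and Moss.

Common lower bounds of {Quill, Moss}: Hail, Kite, Quill.
The greatest among these is Quill.

Quill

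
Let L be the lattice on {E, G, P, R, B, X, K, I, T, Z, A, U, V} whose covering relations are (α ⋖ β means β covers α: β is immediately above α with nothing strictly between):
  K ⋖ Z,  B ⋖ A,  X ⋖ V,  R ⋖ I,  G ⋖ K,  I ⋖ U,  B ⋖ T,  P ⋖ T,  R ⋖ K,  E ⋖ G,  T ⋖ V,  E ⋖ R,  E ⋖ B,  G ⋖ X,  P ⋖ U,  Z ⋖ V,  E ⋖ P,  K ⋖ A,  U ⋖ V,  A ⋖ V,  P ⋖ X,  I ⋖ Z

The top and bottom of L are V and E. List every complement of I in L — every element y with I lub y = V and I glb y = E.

Need y with I ∨ y = V and I ∧ y = E.
Checking each element gives: B, T, X.

B, T, X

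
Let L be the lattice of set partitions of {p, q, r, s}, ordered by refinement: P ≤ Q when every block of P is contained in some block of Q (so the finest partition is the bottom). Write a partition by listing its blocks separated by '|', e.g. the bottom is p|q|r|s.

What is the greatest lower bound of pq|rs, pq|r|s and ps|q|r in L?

p|q|r|s

Common lower bounds of {pq|rs, pq|r|s, ps|q|r}: p|q|r|s.
The greatest among these is p|q|r|s.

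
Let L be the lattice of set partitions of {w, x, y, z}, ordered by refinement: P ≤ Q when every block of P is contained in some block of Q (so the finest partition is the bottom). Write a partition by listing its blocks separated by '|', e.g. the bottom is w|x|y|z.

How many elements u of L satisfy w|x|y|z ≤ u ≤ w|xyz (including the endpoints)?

5

The interval [w|x|y|z, w|xyz] = {w|xyz, w|xy|z, w|xz|y, w|x|yz, w|x|y|z}, which has 5 elements.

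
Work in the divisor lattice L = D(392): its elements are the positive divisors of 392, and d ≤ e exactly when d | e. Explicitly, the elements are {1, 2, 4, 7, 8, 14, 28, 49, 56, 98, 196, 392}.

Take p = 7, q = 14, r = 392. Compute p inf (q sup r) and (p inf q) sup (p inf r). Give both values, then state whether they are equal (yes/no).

7; 7; yes

q sup r = 392, so p inf (q sup r) = 7 inf 392 = 7.
p inf q = 7 and p inf r = 7, so (p inf q) sup (p inf r) = 7 sup 7 = 7.
Equal: yes.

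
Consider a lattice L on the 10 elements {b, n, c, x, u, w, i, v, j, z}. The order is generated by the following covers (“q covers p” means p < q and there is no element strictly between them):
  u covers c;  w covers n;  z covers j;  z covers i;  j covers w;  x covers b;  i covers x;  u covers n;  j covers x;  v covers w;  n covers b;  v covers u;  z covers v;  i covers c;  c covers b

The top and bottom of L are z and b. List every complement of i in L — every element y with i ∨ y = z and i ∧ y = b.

Need y with i ∨ y = z and i ∧ y = b.
Checking each element gives: n, w.

n, w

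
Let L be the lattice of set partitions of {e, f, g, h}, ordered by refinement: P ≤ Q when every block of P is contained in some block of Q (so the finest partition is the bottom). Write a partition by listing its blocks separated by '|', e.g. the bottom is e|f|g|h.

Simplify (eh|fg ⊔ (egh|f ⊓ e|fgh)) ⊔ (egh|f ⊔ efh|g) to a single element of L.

egh|f ∧ e|fgh = e|f|gh
eh|fg ∨ e|f|gh = efgh
egh|f ∨ efh|g = efgh
efgh ∨ efgh = efgh

efgh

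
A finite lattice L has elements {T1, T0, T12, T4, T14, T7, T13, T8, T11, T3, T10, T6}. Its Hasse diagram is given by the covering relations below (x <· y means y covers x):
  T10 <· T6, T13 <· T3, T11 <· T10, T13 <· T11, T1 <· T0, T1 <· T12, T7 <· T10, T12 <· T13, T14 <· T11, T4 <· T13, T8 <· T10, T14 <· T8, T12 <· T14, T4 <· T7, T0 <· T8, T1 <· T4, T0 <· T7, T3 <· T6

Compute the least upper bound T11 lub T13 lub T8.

T10

Common upper bounds of {T11, T13, T8}: T10, T6.
The least among these is T10.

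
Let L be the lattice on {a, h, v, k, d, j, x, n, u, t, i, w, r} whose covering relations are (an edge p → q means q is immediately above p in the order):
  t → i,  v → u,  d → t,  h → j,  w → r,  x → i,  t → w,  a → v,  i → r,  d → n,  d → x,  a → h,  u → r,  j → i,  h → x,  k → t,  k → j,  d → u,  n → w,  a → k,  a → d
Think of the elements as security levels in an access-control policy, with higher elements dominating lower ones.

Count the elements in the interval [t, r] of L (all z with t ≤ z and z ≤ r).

The interval [t, r] = {i, r, t, w}, which has 4 elements.

4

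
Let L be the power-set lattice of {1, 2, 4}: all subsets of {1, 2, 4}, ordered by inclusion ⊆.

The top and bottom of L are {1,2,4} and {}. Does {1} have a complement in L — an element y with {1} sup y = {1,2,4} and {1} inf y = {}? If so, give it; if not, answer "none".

{2,4}

Need y with {1} ∨ y = {1,2,4} and {1} ∧ y = {}.
Checking each element gives: {2,4}.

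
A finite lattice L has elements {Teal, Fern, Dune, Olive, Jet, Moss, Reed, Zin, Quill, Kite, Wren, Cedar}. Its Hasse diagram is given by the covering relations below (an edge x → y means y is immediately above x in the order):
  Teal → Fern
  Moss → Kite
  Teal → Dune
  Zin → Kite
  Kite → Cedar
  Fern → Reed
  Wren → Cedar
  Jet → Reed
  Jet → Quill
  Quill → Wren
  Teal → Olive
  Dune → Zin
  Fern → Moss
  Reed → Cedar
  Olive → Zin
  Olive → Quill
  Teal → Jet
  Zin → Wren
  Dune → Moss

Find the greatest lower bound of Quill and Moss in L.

Teal

Common lower bounds of {Quill, Moss}: Teal.
The greatest among these is Teal.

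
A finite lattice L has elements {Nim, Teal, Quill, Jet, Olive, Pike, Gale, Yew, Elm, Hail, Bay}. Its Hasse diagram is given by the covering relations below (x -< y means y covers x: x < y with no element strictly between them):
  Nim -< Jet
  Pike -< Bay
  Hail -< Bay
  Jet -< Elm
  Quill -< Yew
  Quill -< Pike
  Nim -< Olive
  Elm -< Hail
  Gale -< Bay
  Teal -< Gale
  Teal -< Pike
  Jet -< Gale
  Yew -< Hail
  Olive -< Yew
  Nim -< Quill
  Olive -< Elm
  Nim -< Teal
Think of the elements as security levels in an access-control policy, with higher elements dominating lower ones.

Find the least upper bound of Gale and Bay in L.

Bay

Common upper bounds of {Gale, Bay}: Bay.
The least among these is Bay.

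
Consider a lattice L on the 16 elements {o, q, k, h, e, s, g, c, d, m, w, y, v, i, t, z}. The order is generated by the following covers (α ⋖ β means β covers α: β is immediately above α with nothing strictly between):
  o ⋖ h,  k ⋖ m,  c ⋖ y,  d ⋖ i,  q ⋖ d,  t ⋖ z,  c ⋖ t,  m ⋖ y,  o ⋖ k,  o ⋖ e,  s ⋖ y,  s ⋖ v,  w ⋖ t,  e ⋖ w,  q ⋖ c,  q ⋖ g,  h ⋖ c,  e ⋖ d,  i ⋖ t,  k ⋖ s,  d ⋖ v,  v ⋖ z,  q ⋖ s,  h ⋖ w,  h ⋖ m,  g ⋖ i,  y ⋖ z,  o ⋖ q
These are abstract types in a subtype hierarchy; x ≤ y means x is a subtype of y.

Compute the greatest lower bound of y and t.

Common lower bounds of {y, t}: c, h, o, q.
The greatest among these is c.

c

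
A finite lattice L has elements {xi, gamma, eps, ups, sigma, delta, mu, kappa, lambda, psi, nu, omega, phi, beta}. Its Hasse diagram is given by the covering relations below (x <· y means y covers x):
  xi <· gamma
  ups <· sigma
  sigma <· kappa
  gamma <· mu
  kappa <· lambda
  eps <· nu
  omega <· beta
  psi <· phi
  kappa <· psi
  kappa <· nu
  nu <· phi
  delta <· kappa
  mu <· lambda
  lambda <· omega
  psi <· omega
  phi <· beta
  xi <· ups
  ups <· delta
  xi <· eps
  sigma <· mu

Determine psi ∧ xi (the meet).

Common lower bounds of {psi, xi}: xi.
The greatest among these is xi.

xi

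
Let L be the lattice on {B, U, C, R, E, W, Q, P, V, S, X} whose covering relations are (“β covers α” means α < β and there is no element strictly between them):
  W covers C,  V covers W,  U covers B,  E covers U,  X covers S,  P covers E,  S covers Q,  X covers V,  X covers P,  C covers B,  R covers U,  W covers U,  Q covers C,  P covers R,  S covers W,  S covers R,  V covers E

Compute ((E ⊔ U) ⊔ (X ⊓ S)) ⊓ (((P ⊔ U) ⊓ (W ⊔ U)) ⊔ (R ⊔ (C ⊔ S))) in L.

E ∨ U = E
X ∧ S = S
E ∨ S = X
P ∨ U = P
W ∨ U = W
P ∧ W = U
C ∨ S = S
R ∨ S = S
U ∨ S = S
X ∧ S = S

S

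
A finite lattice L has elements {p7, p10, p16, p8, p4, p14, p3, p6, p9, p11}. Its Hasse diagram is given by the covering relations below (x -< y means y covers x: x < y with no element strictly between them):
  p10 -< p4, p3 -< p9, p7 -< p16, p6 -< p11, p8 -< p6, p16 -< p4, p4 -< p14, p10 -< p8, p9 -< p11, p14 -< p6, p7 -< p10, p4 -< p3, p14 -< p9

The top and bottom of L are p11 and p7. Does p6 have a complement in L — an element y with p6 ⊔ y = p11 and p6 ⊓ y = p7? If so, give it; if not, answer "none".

none

For every candidate y, either p6 ∨ y ≠ p11 or p6 ∧ y ≠ p7; no complement exists.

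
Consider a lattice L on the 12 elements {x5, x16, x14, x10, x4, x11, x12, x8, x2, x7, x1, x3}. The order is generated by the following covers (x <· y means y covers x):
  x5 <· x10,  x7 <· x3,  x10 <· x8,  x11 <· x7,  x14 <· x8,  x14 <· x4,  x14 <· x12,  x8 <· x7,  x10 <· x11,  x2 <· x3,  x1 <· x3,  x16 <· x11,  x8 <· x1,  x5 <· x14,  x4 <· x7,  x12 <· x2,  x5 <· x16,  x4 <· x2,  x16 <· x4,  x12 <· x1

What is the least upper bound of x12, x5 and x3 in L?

x3

Common upper bounds of {x12, x5, x3}: x3.
The least among these is x3.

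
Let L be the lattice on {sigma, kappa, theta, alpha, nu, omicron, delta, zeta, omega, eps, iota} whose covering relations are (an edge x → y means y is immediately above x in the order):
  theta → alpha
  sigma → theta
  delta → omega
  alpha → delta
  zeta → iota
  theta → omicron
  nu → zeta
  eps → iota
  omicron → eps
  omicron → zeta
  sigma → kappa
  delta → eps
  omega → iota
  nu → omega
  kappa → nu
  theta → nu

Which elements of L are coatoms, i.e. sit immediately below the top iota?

The coatoms are exactly the elements covered by iota: eps, omega, zeta.

eps, omega, zeta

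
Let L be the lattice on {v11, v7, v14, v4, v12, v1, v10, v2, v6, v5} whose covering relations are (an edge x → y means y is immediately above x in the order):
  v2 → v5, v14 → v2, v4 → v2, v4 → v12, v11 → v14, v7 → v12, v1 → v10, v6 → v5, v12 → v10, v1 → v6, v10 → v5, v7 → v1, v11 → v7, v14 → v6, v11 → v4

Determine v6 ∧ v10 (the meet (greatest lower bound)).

Common lower bounds of {v6, v10}: v1, v11, v7.
The greatest among these is v1.

v1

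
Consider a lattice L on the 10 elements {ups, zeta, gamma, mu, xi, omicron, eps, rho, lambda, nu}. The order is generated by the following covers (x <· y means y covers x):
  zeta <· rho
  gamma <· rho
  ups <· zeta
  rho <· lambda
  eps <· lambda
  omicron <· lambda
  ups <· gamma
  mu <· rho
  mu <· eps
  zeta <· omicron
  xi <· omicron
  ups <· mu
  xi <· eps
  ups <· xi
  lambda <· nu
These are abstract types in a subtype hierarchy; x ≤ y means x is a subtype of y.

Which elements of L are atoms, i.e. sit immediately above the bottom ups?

The atoms are exactly the elements that cover ups: gamma, mu, xi, zeta.

gamma, mu, xi, zeta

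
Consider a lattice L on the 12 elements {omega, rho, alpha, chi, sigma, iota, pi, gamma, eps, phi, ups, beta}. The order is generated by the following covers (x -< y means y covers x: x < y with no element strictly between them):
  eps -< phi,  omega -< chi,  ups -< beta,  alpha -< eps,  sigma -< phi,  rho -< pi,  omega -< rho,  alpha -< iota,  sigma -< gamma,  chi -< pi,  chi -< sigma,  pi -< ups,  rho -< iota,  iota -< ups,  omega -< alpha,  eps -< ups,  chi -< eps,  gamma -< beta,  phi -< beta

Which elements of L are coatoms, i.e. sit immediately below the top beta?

The coatoms are exactly the elements covered by beta: gamma, phi, ups.

gamma, phi, ups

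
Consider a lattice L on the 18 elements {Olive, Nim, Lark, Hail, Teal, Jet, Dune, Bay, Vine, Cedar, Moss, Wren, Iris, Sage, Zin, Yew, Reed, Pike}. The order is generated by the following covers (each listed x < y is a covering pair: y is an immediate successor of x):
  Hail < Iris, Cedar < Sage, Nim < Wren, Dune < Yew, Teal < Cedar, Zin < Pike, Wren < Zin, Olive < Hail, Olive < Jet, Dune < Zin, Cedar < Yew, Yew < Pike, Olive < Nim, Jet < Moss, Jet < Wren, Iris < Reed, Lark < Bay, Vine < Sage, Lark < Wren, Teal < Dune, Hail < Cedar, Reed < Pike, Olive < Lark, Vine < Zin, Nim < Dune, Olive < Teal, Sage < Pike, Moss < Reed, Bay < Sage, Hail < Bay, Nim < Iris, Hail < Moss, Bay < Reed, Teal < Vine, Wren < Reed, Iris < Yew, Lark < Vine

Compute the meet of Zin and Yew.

Common lower bounds of {Zin, Yew}: Dune, Nim, Olive, Teal.
The greatest among these is Dune.

Dune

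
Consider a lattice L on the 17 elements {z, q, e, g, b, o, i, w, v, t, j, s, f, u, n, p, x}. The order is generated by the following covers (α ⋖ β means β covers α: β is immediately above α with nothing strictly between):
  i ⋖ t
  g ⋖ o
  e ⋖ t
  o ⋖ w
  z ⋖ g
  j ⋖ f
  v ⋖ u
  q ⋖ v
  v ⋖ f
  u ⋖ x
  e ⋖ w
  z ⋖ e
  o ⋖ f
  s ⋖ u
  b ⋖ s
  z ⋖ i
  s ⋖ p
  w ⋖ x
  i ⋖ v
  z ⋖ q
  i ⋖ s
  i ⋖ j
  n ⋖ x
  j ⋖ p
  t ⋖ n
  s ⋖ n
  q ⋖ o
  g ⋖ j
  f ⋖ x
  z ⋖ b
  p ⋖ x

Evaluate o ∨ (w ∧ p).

o

w ∧ p = g
o ∨ g = o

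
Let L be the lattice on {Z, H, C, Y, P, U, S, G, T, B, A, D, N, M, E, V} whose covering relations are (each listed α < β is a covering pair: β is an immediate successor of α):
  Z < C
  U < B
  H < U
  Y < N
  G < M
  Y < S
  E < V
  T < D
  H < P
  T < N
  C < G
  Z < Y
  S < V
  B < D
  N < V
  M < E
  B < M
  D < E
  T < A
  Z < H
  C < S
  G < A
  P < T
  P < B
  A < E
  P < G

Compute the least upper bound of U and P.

B

Common upper bounds of {U, P}: B, D, E, M, V.
The least among these is B.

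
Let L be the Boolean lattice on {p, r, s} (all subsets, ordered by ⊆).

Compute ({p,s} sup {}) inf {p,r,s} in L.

{p,s}

{p,s} ∨ {} = {p,s}
{p,s} ∧ {p,r,s} = {p,s}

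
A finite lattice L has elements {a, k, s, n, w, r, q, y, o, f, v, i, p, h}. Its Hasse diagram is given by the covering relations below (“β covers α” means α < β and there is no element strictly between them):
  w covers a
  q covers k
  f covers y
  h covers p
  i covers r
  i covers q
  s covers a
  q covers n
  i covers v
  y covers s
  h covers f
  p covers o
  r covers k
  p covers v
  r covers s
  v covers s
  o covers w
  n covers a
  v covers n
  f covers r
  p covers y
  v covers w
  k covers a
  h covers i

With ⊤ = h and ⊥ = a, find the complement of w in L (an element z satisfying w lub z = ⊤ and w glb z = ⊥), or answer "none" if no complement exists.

Need z with w ∨ z = h and w ∧ z = a.
Checking each element gives: f.

f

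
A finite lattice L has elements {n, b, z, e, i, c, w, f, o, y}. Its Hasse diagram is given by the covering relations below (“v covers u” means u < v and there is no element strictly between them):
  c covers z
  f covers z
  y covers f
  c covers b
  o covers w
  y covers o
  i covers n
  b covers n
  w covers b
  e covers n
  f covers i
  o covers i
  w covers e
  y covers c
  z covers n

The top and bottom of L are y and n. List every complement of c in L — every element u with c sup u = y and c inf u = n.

Need u with c ∨ u = y and c ∧ u = n.
Checking each element gives: e, i.

e, i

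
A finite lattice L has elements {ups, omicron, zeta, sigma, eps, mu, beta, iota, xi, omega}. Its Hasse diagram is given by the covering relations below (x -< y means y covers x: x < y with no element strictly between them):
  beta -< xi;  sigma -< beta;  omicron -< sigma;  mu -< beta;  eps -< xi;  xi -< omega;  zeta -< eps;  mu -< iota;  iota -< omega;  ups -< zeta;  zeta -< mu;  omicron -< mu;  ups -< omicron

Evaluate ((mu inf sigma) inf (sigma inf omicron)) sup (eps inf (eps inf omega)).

mu ∧ sigma = omicron
sigma ∧ omicron = omicron
omicron ∧ omicron = omicron
eps ∧ omega = eps
eps ∧ eps = eps
omicron ∨ eps = xi

xi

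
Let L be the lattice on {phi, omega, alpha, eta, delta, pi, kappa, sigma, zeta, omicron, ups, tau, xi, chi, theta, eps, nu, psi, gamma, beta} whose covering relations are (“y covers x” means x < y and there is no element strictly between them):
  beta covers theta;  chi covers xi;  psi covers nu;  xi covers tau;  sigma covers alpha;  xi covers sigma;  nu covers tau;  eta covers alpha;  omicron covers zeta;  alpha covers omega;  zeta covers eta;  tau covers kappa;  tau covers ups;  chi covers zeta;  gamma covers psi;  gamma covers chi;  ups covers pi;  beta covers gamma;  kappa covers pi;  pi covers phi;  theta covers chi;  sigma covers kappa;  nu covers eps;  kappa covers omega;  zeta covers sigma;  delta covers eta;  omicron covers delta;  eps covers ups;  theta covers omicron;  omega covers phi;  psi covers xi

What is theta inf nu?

Common lower bounds of {theta, nu}: kappa, omega, phi, pi, tau, ups.
The greatest among these is tau.

tau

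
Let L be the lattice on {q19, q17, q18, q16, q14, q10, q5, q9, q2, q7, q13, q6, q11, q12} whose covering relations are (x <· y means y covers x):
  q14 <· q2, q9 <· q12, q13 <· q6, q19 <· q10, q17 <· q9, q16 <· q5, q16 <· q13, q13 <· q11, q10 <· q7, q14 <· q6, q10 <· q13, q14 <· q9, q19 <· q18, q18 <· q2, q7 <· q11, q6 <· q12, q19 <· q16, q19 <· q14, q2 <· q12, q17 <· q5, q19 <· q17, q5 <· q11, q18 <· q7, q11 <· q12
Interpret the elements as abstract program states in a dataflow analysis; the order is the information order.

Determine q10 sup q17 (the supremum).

Common upper bounds of {q10, q17}: q11, q12.
The least among these is q11.

q11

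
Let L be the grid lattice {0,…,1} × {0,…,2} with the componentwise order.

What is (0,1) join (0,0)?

(0,1)

Common upper bounds of {(0,1), (0,0)}: (0,1), (0,2), (1,1), (1,2).
The least among these is (0,1).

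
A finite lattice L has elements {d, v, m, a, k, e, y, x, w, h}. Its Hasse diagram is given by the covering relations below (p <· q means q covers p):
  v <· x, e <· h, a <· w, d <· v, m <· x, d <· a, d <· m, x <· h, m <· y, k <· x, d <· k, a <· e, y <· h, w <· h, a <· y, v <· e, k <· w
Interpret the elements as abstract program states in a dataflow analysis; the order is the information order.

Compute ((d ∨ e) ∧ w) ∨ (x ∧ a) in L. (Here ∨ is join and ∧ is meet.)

d ∨ e = e
e ∧ w = a
x ∧ a = d
a ∨ d = a

a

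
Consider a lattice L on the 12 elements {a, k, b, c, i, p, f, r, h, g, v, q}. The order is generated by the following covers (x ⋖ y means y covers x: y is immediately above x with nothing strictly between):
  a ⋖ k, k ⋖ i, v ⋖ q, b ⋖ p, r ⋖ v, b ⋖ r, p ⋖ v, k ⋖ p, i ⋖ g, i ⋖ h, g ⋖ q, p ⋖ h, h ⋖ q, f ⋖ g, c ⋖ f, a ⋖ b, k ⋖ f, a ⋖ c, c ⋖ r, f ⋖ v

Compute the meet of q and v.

v

Common lower bounds of {q, v}: a, b, c, f, k, p, r, v.
The greatest among these is v.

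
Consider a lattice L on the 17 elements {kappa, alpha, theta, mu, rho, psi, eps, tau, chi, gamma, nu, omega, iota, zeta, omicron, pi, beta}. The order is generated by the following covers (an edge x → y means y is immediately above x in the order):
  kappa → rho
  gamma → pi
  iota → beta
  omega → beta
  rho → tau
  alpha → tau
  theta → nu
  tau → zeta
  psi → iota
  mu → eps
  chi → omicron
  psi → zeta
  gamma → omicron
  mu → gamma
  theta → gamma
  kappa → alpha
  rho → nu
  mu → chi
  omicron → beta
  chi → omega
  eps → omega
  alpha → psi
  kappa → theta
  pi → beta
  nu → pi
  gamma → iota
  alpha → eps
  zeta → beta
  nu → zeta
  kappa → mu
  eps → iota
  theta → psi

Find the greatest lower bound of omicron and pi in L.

gamma

Common lower bounds of {omicron, pi}: gamma, kappa, mu, theta.
The greatest among these is gamma.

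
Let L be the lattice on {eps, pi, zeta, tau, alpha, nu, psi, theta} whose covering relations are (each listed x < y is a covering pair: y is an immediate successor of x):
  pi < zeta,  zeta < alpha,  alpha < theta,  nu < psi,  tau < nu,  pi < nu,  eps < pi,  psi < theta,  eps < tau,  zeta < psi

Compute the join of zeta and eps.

Common upper bounds of {zeta, eps}: alpha, psi, theta, zeta.
The least among these is zeta.

zeta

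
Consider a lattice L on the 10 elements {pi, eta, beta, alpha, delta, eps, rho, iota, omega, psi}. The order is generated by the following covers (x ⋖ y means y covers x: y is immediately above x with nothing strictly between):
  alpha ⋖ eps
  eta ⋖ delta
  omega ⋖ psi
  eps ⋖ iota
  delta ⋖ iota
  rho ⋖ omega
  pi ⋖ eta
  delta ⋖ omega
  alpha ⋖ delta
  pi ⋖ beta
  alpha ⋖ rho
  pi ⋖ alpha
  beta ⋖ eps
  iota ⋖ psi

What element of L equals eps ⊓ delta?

eps ∧ delta = alpha

alpha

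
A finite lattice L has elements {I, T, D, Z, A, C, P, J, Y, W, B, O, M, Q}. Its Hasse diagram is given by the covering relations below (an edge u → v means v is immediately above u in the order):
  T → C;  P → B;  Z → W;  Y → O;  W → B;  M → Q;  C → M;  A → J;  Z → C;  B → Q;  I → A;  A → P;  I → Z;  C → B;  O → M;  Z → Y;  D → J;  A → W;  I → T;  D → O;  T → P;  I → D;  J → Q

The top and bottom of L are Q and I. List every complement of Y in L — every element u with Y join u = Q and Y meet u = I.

Need u with Y ∨ u = Q and Y ∧ u = I.
Checking each element gives: A, J, P.

A, J, P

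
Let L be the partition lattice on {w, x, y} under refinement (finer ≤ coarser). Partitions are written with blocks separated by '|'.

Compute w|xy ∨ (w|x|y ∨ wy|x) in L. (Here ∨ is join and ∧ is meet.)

w|x|y ∨ wy|x = wy|x
w|xy ∨ wy|x = wxy

wxy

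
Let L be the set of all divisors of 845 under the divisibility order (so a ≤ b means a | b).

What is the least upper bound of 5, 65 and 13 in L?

65

In the divisibility order, the join is the least common multiple: lcm(5, 65, 13) = 65.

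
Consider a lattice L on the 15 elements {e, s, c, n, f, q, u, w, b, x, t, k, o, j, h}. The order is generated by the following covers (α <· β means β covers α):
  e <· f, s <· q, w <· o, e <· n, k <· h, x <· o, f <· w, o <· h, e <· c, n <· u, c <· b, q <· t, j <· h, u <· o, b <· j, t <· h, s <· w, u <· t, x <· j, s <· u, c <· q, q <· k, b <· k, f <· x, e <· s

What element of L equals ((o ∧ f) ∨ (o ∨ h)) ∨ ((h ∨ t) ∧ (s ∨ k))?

o ∧ f = f
o ∨ h = h
f ∨ h = h
h ∨ t = h
s ∨ k = k
h ∧ k = k
h ∨ k = h

h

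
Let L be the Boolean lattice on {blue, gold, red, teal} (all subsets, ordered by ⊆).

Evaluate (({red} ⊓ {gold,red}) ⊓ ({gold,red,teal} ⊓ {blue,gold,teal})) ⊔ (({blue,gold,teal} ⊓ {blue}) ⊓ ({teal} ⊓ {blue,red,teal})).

{red} ∧ {gold,red} = {red}
{gold,red,teal} ∧ {blue,gold,teal} = {gold,teal}
{red} ∧ {gold,teal} = ∅
{blue,gold,teal} ∧ {blue} = {blue}
{teal} ∧ {blue,red,teal} = {teal}
{blue} ∧ {teal} = ∅
∅ ∨ ∅ = ∅

∅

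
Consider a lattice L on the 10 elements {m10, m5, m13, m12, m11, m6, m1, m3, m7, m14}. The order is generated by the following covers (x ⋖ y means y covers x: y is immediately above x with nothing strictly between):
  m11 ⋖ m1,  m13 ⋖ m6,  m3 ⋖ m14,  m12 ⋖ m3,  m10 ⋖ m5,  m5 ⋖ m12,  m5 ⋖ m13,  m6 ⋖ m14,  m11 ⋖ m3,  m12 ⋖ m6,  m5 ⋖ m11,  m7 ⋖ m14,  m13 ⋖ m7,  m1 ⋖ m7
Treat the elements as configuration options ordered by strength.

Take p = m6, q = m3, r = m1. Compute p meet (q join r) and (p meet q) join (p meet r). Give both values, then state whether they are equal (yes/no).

m6; m12; no

q join r = m14, so p meet (q join r) = m6 meet m14 = m6.
p meet q = m12 and p meet r = m5, so (p meet q) join (p meet r) = m12 join m5 = m12.
Equal: no.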